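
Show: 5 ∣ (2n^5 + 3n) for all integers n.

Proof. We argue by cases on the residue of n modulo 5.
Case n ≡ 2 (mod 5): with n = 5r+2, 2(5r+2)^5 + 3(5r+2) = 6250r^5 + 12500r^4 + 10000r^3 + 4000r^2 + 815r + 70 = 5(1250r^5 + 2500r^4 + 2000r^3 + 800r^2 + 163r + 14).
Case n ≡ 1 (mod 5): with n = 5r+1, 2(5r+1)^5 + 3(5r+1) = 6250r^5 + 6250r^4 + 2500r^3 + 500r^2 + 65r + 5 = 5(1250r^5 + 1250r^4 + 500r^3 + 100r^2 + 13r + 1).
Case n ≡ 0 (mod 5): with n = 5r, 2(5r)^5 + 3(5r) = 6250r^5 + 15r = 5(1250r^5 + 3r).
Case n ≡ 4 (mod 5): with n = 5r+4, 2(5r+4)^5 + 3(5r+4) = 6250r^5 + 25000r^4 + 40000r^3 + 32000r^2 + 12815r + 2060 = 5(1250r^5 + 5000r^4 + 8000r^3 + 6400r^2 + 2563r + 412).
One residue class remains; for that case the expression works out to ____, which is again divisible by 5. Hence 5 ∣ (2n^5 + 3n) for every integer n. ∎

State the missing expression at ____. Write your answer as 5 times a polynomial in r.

5(1250r^5 + 3750r^4 + 4500r^3 + 2700r^2 + 813r + 99)

The residues treated are {2, 1, 0, 4}, so the missing case is n ≡ 3 (mod 5); write n = 5r+3.
Then 2(5r+3)^5 + 3(5r+3) = 6250r^5 + 18750r^4 + 22500r^3 + 13500r^2 + 4065r + 495 = 5(1250r^5 + 3750r^4 + 4500r^3 + 2700r^2 + 813r + 99).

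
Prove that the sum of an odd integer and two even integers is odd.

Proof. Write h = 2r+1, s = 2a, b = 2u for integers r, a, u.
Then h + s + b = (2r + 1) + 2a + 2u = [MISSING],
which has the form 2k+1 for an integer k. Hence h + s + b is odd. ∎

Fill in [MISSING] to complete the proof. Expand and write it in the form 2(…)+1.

2(a + r + u) + 1

Expanding: (2r + 1) + 2a + 2u = 2a + 2r + 2u + 1.
Every term except the constant is even, so this is 2(a + r + u) + 1,
and a + r + u ∈ ℤ gives the required form.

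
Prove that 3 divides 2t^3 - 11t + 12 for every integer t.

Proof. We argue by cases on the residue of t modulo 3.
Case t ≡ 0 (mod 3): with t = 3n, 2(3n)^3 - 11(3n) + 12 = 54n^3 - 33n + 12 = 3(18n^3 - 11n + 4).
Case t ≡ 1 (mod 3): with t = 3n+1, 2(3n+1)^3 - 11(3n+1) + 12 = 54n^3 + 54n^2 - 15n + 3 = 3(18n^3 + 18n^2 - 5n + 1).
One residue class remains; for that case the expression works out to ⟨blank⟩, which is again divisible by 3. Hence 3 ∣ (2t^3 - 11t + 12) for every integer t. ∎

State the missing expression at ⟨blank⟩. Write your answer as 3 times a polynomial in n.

3(18n^3 + 36n^2 + 13n + 2)

Only t ≡ 2 (mod 3) is unaccounted for. Put t = 3n+2:
2(3n+2)^3 - 11(3n+2) + 12 expands to 54n^3 + 108n^2 + 39n + 6,
and factoring out 3 leaves 3(18n^3 + 36n^2 + 13n + 2).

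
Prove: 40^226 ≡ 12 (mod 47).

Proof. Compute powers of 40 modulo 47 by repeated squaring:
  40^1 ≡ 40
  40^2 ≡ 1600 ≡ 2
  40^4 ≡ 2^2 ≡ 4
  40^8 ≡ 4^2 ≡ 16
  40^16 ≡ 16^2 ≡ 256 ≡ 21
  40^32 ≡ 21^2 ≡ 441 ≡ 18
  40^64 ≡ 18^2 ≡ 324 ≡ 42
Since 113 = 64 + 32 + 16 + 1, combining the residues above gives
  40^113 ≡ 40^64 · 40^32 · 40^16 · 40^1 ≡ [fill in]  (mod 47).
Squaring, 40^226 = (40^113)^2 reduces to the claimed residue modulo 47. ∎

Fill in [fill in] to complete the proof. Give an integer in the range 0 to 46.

23

Multiply the listed residues: 42 · 18 · 21 · 40 = 756 → 15876 → 635040.
Reducing modulo 47: 635040 = 13511·47 + 23, so 40^113 ≡ 23.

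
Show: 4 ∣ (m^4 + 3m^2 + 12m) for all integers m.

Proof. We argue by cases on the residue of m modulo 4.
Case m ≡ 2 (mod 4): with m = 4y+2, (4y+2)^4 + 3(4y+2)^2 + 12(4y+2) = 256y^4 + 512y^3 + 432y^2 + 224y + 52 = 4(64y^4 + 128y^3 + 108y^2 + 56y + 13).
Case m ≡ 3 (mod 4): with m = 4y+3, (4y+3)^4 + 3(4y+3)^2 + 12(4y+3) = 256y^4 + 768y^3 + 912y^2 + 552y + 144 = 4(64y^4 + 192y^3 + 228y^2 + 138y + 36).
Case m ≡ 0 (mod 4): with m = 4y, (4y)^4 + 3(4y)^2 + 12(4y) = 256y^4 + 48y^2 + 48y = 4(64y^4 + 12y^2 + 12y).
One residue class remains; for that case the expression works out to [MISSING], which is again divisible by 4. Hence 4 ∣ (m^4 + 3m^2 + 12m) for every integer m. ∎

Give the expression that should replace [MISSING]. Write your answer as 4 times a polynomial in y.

4(64y^4 + 64y^3 + 36y^2 + 22y + 4)

The residues treated are {2, 3, 0}, so the missing case is m ≡ 1 (mod 4); write m = 4y+1.
Then (4y+1)^4 + 3(4y+1)^2 + 12(4y+1) = 256y^4 + 256y^3 + 144y^2 + 88y + 16 = 4(64y^4 + 64y^3 + 36y^2 + 22y + 4).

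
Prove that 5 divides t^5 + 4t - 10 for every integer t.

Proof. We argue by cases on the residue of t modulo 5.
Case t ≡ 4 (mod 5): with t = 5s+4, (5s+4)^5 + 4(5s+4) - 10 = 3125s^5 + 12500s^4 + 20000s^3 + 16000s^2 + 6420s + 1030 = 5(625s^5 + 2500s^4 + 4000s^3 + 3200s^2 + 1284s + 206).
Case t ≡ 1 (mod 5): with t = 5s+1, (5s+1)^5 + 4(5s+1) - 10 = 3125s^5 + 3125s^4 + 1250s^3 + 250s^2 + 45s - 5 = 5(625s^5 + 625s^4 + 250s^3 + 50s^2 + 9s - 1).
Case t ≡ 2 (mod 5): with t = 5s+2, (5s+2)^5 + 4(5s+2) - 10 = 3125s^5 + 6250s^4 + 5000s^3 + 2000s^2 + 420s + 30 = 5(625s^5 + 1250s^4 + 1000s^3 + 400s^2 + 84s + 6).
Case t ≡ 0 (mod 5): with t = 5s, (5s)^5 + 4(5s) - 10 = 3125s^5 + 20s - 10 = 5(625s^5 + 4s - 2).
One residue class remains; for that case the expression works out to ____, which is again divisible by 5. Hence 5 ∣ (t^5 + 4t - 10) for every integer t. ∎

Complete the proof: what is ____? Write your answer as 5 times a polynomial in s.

5(625s^5 + 1875s^4 + 2250s^3 + 1350s^2 + 409s + 49)

Only t ≡ 3 (mod 5) is unaccounted for. Put t = 5s+3:
(5s+3)^5 + 4(5s+3) - 10 expands to 3125s^5 + 9375s^4 + 11250s^3 + 6750s^2 + 2045s + 245,
and factoring out 5 leaves 5(625s^5 + 1875s^4 + 2250s^3 + 1350s^2 + 409s + 49).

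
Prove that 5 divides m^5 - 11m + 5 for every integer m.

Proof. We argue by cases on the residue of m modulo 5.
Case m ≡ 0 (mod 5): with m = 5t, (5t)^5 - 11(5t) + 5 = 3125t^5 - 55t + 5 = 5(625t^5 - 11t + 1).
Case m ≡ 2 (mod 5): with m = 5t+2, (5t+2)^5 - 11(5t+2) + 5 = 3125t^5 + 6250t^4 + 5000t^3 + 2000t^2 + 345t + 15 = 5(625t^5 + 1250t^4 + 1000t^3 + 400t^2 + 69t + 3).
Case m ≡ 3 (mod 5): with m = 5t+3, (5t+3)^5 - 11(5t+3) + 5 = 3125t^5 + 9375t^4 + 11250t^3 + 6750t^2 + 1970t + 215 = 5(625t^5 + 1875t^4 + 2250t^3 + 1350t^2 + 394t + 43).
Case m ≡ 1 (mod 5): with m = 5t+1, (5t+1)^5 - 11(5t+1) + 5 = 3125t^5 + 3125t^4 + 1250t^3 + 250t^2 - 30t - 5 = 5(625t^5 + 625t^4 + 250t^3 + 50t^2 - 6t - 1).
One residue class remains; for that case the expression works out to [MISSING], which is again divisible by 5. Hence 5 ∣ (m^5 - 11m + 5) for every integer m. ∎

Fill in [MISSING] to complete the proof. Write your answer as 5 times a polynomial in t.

5(625t^5 + 2500t^4 + 4000t^3 + 3200t^2 + 1269t + 197)

The residues treated are {0, 2, 3, 1}, so the missing case is m ≡ 4 (mod 5); write m = 5t+4.
Then (5t+4)^5 - 11(5t+4) + 5 = 3125t^5 + 12500t^4 + 20000t^3 + 16000t^2 + 6345t + 985 = 5(625t^5 + 2500t^4 + 4000t^3 + 3200t^2 + 1269t + 197).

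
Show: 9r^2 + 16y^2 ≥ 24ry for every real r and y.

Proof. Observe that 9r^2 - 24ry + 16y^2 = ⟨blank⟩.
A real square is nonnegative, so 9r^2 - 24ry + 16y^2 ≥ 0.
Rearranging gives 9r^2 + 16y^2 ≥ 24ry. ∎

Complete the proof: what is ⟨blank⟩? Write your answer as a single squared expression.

9r^2 - 24ry + 16y^2 is a perfect-square trinomial: the outer terms are (3r)^2 and (4y)^2, and the cross term is -2·3r·4y.
So 9r^2 - 24ry + 16y^2 = (3r - 4y)^2 ≥ 0.

(3r - 4y)^2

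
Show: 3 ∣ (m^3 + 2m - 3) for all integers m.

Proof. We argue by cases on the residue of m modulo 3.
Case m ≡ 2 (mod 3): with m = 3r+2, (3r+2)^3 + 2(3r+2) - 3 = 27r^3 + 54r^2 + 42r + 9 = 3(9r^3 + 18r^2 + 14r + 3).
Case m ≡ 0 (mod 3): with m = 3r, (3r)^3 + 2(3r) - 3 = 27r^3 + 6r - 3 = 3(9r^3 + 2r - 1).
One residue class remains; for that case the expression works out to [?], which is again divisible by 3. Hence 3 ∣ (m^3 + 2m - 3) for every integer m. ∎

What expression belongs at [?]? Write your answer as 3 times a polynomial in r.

Only m ≡ 1 (mod 3) is unaccounted for. Put m = 3r+1:
(3r+1)^3 + 2(3r+1) - 3 expands to 27r^3 + 27r^2 + 15r,
and factoring out 3 leaves 3(9r^3 + 9r^2 + 5r).

3(9r^3 + 9r^2 + 5r)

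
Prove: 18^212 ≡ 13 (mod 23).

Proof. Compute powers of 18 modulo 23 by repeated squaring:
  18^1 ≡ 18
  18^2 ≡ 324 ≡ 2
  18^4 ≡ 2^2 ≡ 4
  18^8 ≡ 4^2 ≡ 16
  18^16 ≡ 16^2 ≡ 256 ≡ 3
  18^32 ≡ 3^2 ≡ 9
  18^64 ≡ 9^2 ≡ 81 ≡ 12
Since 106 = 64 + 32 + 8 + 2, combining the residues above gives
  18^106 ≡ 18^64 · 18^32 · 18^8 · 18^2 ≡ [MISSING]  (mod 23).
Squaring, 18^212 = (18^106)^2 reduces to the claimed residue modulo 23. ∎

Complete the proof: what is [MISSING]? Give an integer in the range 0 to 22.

6

18^64 · 18^32 · 18^8 · 18^2 ≡ 12 · 9 · 16 · 2 = 3456.
3456 mod 23 = 6, so 18^106 ≡ 6 (mod 23).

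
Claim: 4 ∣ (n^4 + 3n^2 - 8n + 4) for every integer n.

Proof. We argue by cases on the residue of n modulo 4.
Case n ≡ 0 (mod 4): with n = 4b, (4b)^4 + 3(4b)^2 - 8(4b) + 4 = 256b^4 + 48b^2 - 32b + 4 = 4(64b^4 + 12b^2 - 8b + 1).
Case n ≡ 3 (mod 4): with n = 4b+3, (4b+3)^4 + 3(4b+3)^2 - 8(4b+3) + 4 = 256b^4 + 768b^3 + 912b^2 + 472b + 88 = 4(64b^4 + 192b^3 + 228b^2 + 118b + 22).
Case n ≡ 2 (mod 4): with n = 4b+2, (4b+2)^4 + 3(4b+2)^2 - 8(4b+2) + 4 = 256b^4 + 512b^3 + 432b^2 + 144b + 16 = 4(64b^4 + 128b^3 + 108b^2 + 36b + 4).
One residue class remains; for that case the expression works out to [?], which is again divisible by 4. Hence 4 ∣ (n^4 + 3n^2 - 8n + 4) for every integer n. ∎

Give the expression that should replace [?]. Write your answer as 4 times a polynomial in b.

The residues treated are {0, 3, 2}, so the missing case is n ≡ 1 (mod 4); write n = 4b+1.
Then (4b+1)^4 + 3(4b+1)^2 - 8(4b+1) + 4 = 256b^4 + 256b^3 + 144b^2 + 8b = 4(64b^4 + 64b^3 + 36b^2 + 2b).

4(64b^4 + 64b^3 + 36b^2 + 2b)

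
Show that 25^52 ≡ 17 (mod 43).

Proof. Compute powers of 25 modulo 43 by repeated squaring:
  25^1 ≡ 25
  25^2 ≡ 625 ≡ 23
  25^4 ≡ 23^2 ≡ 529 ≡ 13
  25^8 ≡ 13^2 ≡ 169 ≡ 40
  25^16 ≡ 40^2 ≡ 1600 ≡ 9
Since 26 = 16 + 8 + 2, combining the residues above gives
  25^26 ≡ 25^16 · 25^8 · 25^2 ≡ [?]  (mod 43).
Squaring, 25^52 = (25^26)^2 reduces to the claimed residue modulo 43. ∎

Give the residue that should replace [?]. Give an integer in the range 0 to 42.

24

Multiply the listed residues: 9 · 40 · 23 = 360 → 8280.
Reducing modulo 43: 8280 = 192·43 + 24, so 25^26 ≡ 24.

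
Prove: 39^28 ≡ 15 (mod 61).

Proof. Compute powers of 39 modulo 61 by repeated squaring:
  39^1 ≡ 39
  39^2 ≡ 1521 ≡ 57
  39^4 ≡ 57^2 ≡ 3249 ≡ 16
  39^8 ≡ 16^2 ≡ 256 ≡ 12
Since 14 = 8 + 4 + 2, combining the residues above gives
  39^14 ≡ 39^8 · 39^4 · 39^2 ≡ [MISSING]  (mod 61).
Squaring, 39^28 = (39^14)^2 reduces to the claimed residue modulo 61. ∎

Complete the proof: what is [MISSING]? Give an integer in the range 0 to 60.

25

39^8 · 39^4 · 39^2 ≡ 12 · 16 · 57 = 10944.
10944 mod 61 = 25, so 39^14 ≡ 25 (mod 61).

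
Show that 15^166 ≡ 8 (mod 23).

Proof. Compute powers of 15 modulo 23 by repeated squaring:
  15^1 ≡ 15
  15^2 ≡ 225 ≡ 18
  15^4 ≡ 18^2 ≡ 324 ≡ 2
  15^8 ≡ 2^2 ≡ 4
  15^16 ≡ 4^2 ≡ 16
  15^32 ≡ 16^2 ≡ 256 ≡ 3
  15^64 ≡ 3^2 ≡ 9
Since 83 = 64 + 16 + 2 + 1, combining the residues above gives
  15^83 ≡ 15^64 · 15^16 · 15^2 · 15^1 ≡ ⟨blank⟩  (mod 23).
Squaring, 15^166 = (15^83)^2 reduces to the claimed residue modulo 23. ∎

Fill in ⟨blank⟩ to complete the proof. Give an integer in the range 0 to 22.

Multiply the listed residues: 9 · 16 · 18 · 15 = 144 → 2592 → 38880.
Reducing modulo 23: 38880 = 1690·23 + 10, so 15^83 ≡ 10.

10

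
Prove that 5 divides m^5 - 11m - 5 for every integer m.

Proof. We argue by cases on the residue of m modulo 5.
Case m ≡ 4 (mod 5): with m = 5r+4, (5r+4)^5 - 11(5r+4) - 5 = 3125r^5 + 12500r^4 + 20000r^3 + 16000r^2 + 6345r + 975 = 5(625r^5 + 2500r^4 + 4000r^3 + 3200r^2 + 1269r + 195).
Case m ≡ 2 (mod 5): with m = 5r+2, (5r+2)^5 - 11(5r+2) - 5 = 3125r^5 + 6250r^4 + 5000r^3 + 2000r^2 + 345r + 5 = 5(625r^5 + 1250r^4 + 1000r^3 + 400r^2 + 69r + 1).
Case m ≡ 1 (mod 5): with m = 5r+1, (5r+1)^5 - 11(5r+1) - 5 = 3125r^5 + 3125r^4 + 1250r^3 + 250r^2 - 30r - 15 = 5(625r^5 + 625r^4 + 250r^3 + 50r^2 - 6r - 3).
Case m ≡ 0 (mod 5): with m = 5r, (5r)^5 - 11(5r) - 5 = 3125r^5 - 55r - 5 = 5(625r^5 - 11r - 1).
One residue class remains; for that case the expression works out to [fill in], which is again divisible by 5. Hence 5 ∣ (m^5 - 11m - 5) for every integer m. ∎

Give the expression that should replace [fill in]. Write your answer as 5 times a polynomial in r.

The residues treated are {4, 2, 1, 0}, so the missing case is m ≡ 3 (mod 5); write m = 5r+3.
Then (5r+3)^5 - 11(5r+3) - 5 = 3125r^5 + 9375r^4 + 11250r^3 + 6750r^2 + 1970r + 205 = 5(625r^5 + 1875r^4 + 2250r^3 + 1350r^2 + 394r + 41).

5(625r^5 + 1875r^4 + 2250r^3 + 1350r^2 + 394r + 41)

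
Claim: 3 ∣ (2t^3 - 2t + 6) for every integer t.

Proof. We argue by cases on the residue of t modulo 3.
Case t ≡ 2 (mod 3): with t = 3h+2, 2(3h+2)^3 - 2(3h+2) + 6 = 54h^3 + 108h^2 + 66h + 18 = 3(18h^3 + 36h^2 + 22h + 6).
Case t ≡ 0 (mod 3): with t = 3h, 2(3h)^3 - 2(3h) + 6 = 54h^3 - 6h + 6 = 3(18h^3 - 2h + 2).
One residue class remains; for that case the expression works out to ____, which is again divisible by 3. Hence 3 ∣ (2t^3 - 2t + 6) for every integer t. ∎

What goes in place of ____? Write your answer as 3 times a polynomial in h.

3(18h^3 + 18h^2 + 4h + 2)

Only t ≡ 1 (mod 3) is unaccounted for. Put t = 3h+1:
2(3h+1)^3 - 2(3h+1) + 6 expands to 54h^3 + 54h^2 + 12h + 6,
and factoring out 3 leaves 3(18h^3 + 18h^2 + 4h + 2).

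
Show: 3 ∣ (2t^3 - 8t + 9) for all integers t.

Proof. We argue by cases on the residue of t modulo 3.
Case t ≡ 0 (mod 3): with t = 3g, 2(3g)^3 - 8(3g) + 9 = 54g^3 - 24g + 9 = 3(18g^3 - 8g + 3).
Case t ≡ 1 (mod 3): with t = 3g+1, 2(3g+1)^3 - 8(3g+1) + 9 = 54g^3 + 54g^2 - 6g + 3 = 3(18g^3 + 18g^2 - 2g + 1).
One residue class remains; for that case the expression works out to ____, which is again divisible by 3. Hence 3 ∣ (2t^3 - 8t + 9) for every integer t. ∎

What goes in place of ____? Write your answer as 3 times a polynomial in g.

3(18g^3 + 36g^2 + 16g + 3)

Only t ≡ 2 (mod 3) is unaccounted for. Put t = 3g+2:
2(3g+2)^3 - 8(3g+2) + 9 expands to 54g^3 + 108g^2 + 48g + 9,
and factoring out 3 leaves 3(18g^3 + 36g^2 + 16g + 3).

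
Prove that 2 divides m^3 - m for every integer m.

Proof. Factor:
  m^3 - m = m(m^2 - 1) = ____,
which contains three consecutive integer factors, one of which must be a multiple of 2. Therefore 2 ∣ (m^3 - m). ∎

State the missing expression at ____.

m(m^2 - 1) = m(m - 1)(m + 1) = (m - 1)m(m + 1).
These three factors are consecutive integers, so their product is divisible by 2.

(m - 1)m(m + 1)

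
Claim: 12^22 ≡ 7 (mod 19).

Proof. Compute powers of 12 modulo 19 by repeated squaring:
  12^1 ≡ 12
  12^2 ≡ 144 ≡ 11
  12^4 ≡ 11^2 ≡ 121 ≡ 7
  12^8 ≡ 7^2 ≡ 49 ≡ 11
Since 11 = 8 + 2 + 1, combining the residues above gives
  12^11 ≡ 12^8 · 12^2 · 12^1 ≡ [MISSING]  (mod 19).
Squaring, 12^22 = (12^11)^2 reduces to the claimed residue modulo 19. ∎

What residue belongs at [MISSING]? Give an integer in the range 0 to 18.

8

Multiply the listed residues: 11 · 11 · 12 = 121 → 1452.
Reducing modulo 19: 1452 = 76·19 + 8, so 12^11 ≡ 8.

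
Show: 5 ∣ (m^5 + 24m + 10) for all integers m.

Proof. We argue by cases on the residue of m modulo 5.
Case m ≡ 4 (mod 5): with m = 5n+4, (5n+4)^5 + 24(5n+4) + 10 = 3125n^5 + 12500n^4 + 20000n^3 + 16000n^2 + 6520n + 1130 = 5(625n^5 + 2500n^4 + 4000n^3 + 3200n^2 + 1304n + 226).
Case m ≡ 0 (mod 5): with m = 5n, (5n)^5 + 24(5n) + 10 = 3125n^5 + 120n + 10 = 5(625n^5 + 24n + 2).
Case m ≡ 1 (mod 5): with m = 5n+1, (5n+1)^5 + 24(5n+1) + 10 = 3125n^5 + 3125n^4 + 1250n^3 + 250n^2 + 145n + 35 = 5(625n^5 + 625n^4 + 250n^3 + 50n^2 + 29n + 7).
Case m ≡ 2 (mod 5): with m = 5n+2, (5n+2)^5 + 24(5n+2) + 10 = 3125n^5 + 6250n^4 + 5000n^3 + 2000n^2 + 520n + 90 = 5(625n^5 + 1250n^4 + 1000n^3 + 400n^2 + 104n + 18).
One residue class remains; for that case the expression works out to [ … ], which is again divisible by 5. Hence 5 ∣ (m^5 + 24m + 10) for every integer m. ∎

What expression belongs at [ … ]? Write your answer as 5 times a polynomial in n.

The residues treated are {4, 0, 1, 2}, so the missing case is m ≡ 3 (mod 5); write m = 5n+3.
Then (5n+3)^5 + 24(5n+3) + 10 = 3125n^5 + 9375n^4 + 11250n^3 + 6750n^2 + 2145n + 325 = 5(625n^5 + 1875n^4 + 2250n^3 + 1350n^2 + 429n + 65).

5(625n^5 + 1875n^4 + 2250n^3 + 1350n^2 + 429n + 65)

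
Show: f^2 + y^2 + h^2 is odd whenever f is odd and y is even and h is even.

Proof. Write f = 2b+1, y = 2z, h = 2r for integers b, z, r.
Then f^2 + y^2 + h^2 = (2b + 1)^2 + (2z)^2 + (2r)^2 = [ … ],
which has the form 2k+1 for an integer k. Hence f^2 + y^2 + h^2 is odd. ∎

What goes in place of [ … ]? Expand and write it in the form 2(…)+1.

(2b + 1)^2 + (2z)^2 + (2r)^2 = 4b^2 + 4b + 4r^2 + 4z^2 + 1
= 2(2b^2 + 2b + 2r^2 + 2z^2) + 1.
Since 2b^2 + 2b + 2r^2 + 2z^2 is an integer, the sum of squares is of the form 2k+1 for an integer k.

2(2b^2 + 2b + 2r^2 + 2z^2) + 1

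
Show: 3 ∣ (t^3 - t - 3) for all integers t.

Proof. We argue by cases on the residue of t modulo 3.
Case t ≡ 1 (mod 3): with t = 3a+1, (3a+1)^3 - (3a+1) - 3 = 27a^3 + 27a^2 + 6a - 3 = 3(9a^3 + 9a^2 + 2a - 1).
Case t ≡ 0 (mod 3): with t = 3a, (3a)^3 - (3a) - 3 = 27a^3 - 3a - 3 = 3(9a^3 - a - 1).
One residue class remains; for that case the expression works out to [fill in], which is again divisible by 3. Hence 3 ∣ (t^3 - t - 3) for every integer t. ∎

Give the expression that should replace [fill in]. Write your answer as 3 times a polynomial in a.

3(9a^3 + 18a^2 + 11a + 1)

Only t ≡ 2 (mod 3) is unaccounted for. Put t = 3a+2:
(3a+2)^3 - (3a+2) - 3 expands to 27a^3 + 54a^2 + 33a + 3,
and factoring out 3 leaves 3(9a^3 + 18a^2 + 11a + 1).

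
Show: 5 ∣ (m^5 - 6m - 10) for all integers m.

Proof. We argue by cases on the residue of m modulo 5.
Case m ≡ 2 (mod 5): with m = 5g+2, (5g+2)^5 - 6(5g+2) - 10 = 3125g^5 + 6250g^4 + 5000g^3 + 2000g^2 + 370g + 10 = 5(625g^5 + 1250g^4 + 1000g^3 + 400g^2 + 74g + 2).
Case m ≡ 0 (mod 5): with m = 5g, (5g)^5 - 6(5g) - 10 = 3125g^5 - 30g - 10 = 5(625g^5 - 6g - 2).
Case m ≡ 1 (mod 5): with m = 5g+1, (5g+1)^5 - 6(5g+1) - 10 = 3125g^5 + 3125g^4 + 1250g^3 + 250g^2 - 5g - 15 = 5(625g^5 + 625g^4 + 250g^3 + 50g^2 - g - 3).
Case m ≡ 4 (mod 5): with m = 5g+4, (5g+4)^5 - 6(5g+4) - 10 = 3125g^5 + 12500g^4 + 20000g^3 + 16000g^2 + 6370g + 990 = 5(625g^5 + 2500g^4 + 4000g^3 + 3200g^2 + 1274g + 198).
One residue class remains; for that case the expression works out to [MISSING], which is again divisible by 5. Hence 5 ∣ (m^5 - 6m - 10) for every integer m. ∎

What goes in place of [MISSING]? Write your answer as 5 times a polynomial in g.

5(625g^5 + 1875g^4 + 2250g^3 + 1350g^2 + 399g + 43)

Only m ≡ 3 (mod 5) is unaccounted for. Put m = 5g+3:
(5g+3)^5 - 6(5g+3) - 10 expands to 3125g^5 + 9375g^4 + 11250g^3 + 6750g^2 + 1995g + 215,
and factoring out 5 leaves 5(625g^5 + 1875g^4 + 2250g^3 + 1350g^2 + 399g + 43).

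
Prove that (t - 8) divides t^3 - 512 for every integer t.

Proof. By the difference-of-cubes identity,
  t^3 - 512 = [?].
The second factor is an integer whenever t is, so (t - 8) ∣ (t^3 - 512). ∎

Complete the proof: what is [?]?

(t - 8)(t^2 + 8t + 64)

a^3 - b^3 = (a - b)(a^2 + ab + b^2). With a = t, b = 8:
t^3 - 512 = (t - 8)(t^2 + 8t + 64).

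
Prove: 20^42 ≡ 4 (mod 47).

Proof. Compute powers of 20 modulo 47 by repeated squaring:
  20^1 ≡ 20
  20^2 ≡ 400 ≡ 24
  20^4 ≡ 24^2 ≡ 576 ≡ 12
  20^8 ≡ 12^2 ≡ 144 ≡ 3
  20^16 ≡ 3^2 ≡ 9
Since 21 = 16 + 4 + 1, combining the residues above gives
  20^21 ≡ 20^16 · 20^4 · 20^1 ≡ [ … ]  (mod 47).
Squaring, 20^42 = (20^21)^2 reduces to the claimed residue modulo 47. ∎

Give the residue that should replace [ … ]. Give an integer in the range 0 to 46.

45

Multiply the listed residues: 9 · 12 · 20 = 108 → 2160.
Reducing modulo 47: 2160 = 45·47 + 45, so 20^21 ≡ 45.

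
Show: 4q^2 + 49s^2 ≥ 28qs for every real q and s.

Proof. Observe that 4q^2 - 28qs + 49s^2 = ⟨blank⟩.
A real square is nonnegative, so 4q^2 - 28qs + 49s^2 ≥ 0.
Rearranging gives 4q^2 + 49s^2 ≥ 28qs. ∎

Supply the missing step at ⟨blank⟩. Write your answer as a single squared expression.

4q^2 - 28qs + 49s^2 is a perfect-square trinomial: the outer terms are (2q)^2 and (7s)^2, and the cross term is -2·2q·7s.
So 4q^2 - 28qs + 49s^2 = (2q - 7s)^2 ≥ 0.

(2q - 7s)^2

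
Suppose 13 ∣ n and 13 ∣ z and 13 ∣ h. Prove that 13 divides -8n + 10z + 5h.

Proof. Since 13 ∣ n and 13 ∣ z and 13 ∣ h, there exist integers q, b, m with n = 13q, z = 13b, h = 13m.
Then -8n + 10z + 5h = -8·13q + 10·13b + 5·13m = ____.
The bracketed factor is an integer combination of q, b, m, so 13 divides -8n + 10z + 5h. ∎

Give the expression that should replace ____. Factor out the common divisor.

13(10b + 5m - 8q)

Pull the common 13 out of every term: -8·13q + 10·13b + 5·13m = 13(10b + 5m - 8q).
10b + 5m - 8q is an integer, which exhibits the divisibility.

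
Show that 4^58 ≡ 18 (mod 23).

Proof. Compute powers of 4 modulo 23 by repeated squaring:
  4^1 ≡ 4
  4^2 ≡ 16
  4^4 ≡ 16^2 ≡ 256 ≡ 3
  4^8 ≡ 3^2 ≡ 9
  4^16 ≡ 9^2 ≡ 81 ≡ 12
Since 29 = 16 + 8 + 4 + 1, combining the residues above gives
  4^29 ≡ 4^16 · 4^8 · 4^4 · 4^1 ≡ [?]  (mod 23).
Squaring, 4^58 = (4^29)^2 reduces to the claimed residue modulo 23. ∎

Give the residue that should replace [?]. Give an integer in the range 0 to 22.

Multiply the listed residues: 12 · 9 · 3 · 4 = 108 → 324 → 1296.
Reducing modulo 23: 1296 = 56·23 + 8, so 4^29 ≡ 8.

8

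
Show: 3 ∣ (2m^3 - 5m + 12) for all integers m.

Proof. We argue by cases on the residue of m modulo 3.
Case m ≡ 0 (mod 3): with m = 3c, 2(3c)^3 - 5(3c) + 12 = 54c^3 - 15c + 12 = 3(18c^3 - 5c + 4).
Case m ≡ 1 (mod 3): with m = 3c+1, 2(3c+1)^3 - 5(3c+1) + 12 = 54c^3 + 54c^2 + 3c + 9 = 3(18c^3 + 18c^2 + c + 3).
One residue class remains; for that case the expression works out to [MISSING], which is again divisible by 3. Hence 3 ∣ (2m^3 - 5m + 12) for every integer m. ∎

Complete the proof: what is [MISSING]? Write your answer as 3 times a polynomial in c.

3(18c^3 + 36c^2 + 19c + 6)

Only m ≡ 2 (mod 3) is unaccounted for. Put m = 3c+2:
2(3c+2)^3 - 5(3c+2) + 12 expands to 54c^3 + 108c^2 + 57c + 18,
and factoring out 3 leaves 3(18c^3 + 36c^2 + 19c + 6).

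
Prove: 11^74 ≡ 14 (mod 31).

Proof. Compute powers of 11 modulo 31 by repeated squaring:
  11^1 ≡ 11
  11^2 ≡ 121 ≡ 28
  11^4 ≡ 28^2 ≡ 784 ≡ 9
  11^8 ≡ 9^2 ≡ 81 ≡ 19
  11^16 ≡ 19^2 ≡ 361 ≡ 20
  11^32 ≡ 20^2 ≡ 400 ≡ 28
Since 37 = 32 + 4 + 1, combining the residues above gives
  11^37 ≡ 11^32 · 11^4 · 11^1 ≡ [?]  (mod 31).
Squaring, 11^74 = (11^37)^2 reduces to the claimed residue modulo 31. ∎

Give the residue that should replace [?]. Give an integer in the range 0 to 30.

13

Multiply the listed residues: 28 · 9 · 11 = 252 → 2772.
Reducing modulo 31: 2772 = 89·31 + 13, so 11^37 ≡ 13.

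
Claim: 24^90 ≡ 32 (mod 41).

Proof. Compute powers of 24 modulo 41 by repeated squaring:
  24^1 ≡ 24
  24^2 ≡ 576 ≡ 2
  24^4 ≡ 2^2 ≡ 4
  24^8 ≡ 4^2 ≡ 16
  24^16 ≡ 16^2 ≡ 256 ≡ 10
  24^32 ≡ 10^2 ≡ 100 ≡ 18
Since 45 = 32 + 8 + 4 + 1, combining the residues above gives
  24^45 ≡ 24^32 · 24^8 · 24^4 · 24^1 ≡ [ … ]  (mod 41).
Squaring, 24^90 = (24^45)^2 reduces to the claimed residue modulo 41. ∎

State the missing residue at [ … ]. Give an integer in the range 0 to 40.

24^32 · 24^8 · 24^4 · 24^1 ≡ 18 · 16 · 4 · 24 = 27648.
27648 mod 41 = 14, so 24^45 ≡ 14 (mod 41).

14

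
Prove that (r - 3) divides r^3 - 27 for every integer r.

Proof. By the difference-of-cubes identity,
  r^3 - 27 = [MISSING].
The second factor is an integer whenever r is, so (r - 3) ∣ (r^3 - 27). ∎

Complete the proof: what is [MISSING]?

Polynomial division of r^3 - 27 by r - 3 leaves remainder 0 and quotient r^2 + 3r + 9.
Hence r^3 - 27 = (r - 3)(r^2 + 3r + 9).

(r - 3)(r^2 + 3r + 9)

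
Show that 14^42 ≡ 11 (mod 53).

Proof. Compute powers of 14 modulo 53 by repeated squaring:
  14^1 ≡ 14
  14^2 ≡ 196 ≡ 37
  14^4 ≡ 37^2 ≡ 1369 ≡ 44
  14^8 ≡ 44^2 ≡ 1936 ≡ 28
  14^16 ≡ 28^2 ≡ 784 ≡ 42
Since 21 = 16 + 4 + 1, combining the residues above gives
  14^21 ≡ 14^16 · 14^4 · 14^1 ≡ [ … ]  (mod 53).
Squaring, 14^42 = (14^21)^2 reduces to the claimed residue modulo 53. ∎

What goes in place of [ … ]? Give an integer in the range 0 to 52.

8

14^16 · 14^4 · 14^1 ≡ 42 · 44 · 14 = 25872.
25872 mod 53 = 8, so 14^21 ≡ 8 (mod 53).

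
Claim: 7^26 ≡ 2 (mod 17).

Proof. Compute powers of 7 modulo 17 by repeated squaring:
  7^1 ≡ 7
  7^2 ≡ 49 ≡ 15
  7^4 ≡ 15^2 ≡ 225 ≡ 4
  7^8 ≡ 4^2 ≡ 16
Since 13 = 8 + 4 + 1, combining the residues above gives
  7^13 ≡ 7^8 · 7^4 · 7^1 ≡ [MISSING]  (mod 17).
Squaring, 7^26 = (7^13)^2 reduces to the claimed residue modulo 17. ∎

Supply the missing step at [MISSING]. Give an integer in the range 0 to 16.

7^8 · 7^4 · 7^1 ≡ 16 · 4 · 7 = 448.
448 mod 17 = 6, so 7^13 ≡ 6 (mod 17).

6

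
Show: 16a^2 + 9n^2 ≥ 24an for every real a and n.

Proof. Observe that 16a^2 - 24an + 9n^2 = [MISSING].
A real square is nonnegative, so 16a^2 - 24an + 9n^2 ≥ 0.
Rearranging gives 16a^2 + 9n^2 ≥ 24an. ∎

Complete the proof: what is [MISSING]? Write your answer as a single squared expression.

(4a - 3n)^2

The leading and trailing coefficients are 4^2 and 3^2, and 24 = 2·4·3, so the trinomial is (4a - 3n)^2.
Hence 16a^2 - 24an + 9n^2 ≥ 0.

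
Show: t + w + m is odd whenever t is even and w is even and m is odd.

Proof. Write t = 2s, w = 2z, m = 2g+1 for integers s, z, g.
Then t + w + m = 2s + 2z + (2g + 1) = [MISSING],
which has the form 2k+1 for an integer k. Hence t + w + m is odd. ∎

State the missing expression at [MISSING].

2s + 2z + (2g + 1) = 2g + 2s + 2z + 1
= 2(g + s + z) + 1.
Since g + s + z is an integer, the sum is of the form 2k+1 for an integer k.

2(g + s + z) + 1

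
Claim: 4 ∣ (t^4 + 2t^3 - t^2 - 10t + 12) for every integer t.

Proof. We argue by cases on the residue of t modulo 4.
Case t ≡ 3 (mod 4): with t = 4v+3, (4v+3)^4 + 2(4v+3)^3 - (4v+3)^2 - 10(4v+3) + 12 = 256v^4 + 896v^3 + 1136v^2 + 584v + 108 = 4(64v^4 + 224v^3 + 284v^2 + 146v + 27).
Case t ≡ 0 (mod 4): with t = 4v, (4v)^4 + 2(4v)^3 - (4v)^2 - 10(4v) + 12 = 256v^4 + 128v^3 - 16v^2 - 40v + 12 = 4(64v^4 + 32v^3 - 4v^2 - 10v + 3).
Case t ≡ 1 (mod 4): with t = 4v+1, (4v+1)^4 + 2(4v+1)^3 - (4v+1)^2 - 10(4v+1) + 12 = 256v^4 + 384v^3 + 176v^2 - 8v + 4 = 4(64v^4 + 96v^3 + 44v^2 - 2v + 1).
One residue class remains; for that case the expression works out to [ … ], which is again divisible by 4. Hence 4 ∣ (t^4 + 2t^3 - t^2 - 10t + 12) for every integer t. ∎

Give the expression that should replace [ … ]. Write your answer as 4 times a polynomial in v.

4(64v^4 + 160v^3 + 140v^2 + 42v + 5)

Only t ≡ 2 (mod 4) is unaccounted for. Put t = 4v+2:
(4v+2)^4 + 2(4v+2)^3 - (4v+2)^2 - 10(4v+2) + 12 expands to 256v^4 + 640v^3 + 560v^2 + 168v + 20,
and factoring out 4 leaves 4(64v^4 + 160v^3 + 140v^2 + 42v + 5).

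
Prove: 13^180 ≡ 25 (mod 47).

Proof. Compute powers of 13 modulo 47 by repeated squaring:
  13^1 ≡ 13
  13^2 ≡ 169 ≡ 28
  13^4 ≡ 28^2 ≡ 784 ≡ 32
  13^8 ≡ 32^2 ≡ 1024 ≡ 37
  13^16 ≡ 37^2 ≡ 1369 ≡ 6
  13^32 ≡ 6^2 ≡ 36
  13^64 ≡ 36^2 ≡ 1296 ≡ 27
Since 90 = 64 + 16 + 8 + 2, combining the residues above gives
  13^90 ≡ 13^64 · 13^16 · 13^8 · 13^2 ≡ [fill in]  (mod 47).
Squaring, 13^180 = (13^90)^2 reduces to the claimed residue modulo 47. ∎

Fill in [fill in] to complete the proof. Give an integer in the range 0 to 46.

42

13^64 · 13^16 · 13^8 · 13^2 ≡ 27 · 6 · 37 · 28 = 167832.
167832 mod 47 = 42, so 13^90 ≡ 42 (mod 47).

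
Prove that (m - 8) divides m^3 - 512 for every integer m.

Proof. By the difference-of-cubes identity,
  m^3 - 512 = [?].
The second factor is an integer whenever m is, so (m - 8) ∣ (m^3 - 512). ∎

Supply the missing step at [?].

(m - 8)(m^2 + 8m + 64)

Polynomial division of m^3 - 512 by m - 8 leaves remainder 0 and quotient m^2 + 8m + 64.
Hence m^3 - 512 = (m - 8)(m^2 + 8m + 64).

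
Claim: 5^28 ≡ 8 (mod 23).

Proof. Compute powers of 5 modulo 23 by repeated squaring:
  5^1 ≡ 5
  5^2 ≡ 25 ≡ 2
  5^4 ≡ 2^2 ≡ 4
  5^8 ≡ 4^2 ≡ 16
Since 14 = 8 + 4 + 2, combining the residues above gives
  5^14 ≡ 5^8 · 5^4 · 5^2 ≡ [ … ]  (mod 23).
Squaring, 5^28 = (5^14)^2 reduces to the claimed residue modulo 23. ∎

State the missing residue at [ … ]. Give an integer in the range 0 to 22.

Multiply the listed residues: 16 · 4 · 2 = 64 → 128.
Reducing modulo 23: 128 = 5·23 + 13, so 5^14 ≡ 13.

13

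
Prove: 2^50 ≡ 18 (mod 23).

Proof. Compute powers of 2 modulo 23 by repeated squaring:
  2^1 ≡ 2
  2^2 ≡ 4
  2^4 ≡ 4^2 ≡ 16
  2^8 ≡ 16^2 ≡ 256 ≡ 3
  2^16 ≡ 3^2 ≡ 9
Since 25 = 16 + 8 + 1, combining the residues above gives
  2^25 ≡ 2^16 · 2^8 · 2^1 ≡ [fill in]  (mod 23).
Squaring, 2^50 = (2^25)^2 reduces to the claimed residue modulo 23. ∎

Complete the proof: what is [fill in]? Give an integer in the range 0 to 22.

Multiply the listed residues: 9 · 3 · 2 = 27 → 54.
Reducing modulo 23: 54 = 2·23 + 8, so 2^25 ≡ 8.

8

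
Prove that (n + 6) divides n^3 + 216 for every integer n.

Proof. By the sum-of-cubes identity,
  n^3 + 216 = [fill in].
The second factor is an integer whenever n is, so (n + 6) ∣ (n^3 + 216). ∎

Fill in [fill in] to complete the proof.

(n + 6)(n^2 - 6n + 36)

a^3 + b^3 = (a + b)(a^2 - ab + b^2). With a = n, b = 6:
n^3 + 216 = (n + 6)(n^2 - 6n + 36).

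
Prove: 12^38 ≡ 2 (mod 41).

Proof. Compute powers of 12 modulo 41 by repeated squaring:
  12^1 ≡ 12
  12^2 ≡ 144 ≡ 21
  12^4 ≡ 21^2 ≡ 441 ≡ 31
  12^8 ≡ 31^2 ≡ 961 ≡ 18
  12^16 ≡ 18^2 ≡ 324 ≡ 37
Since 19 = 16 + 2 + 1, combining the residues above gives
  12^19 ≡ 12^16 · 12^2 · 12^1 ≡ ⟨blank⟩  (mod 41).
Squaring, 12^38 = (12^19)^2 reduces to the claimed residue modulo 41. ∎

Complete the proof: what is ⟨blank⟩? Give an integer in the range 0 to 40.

12^16 · 12^2 · 12^1 ≡ 37 · 21 · 12 = 9324.
9324 mod 41 = 17, so 12^19 ≡ 17 (mod 41).

17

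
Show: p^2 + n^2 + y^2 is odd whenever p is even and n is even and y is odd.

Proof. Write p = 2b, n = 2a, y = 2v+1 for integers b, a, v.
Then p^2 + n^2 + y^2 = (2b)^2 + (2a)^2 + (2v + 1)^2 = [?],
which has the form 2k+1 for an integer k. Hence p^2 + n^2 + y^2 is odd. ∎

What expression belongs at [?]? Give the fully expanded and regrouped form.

Expanding: (2b)^2 + (2a)^2 + (2v + 1)^2 = 4a^2 + 4b^2 + 4v^2 + 4v + 1.
Every term except the constant is even, so this is 2(2a^2 + 2b^2 + 2v^2 + 2v) + 1,
and 2a^2 + 2b^2 + 2v^2 + 2v ∈ ℤ gives the required form.

2(2a^2 + 2b^2 + 2v^2 + 2v) + 1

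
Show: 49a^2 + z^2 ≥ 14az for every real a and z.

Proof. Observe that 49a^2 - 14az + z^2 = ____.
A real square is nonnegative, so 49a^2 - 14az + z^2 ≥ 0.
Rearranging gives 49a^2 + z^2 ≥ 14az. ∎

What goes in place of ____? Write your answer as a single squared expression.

The leading and trailing coefficients are 7^2 and 1^2, and 14 = 2·7·1, so the trinomial is (7a - z)^2.
Hence 49a^2 - 14az + z^2 ≥ 0.

(7a - z)^2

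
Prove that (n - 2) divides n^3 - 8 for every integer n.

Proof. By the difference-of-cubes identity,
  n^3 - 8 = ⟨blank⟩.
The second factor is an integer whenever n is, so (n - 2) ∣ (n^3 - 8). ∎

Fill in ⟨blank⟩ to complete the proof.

a^3 - b^3 = (a - b)(a^2 + ab + b^2). With a = n, b = 2:
n^3 - 8 = (n - 2)(n^2 + 2n + 4).

(n - 2)(n^2 + 2n + 4)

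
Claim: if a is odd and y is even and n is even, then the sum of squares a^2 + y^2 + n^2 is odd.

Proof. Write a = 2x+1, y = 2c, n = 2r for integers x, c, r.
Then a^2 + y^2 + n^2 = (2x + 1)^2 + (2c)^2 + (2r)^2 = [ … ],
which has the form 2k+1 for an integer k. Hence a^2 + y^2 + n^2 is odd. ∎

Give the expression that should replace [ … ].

(2x + 1)^2 + (2c)^2 + (2r)^2 = 4c^2 + 4r^2 + 4x^2 + 4x + 1
= 2(2c^2 + 2r^2 + 2x^2 + 2x) + 1.
Since 2c^2 + 2r^2 + 2x^2 + 2x is an integer, the sum of squares is of the form 2k+1 for an integer k.

2(2c^2 + 2r^2 + 2x^2 + 2x) + 1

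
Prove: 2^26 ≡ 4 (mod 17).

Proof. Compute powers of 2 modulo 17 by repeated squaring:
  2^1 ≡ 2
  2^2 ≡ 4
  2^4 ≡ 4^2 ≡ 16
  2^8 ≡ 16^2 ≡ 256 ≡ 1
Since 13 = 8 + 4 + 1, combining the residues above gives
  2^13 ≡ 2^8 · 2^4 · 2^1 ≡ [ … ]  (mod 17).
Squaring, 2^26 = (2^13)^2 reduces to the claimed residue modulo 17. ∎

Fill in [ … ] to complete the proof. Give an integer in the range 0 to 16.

Multiply the listed residues: 1 · 16 · 2 = 16 → 32.
Reducing modulo 17: 32 = 1·17 + 15, so 2^13 ≡ 15.

15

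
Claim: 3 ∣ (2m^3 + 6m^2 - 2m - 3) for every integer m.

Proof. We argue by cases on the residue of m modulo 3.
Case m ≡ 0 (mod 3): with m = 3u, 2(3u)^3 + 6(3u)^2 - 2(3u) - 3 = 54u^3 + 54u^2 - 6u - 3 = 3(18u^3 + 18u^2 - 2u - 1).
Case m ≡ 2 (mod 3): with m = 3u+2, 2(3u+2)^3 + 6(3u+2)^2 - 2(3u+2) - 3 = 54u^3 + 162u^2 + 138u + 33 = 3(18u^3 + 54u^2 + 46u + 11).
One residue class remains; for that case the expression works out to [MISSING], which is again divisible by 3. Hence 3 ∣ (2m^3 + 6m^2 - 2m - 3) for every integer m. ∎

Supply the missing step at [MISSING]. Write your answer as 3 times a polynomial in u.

3(18u^3 + 36u^2 + 16u + 1)

Only m ≡ 1 (mod 3) is unaccounted for. Put m = 3u+1:
2(3u+1)^3 + 6(3u+1)^2 - 2(3u+1) - 3 expands to 54u^3 + 108u^2 + 48u + 3,
and factoring out 3 leaves 3(18u^3 + 36u^2 + 16u + 1).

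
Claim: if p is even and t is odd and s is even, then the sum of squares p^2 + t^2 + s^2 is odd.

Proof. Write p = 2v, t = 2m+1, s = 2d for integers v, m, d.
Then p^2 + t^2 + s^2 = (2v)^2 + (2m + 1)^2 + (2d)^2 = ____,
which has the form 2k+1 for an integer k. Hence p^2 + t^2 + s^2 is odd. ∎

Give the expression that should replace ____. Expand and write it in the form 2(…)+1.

(2v)^2 + (2m + 1)^2 + (2d)^2 = 4d^2 + 4m^2 + 4m + 4v^2 + 1
= 2(2d^2 + 2m^2 + 2m + 2v^2) + 1.
Since 2d^2 + 2m^2 + 2m + 2v^2 is an integer, the sum of squares is of the form 2k+1 for an integer k.

2(2d^2 + 2m^2 + 2m + 2v^2) + 1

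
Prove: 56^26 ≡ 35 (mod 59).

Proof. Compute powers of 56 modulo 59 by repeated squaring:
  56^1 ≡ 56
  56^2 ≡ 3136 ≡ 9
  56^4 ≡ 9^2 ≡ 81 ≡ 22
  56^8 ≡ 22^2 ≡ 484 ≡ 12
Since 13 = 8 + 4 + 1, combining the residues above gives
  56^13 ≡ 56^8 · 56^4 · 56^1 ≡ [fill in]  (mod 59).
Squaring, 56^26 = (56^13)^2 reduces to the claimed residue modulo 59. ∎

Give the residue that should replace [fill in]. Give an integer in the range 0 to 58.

Multiply the listed residues: 12 · 22 · 56 = 264 → 14784.
Reducing modulo 59: 14784 = 250·59 + 34, so 56^13 ≡ 34.

34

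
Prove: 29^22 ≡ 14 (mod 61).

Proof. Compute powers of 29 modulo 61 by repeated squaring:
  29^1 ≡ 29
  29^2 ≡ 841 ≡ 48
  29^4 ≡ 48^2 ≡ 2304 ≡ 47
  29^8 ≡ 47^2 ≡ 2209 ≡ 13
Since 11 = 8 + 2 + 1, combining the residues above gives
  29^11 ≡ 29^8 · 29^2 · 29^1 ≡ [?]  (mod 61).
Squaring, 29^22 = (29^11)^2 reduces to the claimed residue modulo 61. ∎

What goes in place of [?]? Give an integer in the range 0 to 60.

40

29^8 · 29^2 · 29^1 ≡ 13 · 48 · 29 = 18096.
18096 mod 61 = 40, so 29^11 ≡ 40 (mod 61).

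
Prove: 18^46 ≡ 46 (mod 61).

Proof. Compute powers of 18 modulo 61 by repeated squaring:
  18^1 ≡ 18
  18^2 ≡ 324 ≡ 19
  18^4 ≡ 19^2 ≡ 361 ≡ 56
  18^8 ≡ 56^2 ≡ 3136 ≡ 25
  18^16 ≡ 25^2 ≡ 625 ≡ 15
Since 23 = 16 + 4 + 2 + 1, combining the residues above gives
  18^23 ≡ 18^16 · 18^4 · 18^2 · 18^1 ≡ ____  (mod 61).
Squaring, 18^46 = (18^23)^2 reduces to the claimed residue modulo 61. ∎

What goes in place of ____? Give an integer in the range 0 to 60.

31

18^16 · 18^4 · 18^2 · 18^1 ≡ 15 · 56 · 19 · 18 = 287280.
287280 mod 61 = 31, so 18^23 ≡ 31 (mod 61).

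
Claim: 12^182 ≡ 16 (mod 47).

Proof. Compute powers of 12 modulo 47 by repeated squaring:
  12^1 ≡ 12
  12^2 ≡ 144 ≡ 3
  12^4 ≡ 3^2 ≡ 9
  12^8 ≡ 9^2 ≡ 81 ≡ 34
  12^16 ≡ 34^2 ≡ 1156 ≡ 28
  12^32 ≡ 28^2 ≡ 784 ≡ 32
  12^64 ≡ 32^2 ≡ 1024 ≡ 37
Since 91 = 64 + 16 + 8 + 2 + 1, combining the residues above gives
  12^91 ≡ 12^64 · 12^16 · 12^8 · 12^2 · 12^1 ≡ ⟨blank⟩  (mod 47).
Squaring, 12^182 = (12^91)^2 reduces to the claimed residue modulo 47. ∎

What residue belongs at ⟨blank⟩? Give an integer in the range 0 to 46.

Multiply the listed residues: 37 · 28 · 34 · 3 · 12 = 1036 → 35224 → 105672 → 1268064.
Reducing modulo 47: 1268064 = 26980·47 + 4, so 12^91 ≡ 4.

4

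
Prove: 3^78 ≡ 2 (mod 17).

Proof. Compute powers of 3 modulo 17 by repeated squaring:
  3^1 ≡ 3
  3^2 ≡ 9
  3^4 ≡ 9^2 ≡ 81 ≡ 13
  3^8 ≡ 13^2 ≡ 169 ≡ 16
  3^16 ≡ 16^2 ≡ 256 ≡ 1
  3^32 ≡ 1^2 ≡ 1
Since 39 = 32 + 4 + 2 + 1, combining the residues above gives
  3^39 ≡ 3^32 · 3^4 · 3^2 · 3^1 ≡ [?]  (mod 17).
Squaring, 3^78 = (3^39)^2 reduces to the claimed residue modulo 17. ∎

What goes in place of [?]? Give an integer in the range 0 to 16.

11

Multiply the listed residues: 1 · 13 · 9 · 3 = 13 → 117 → 351.
Reducing modulo 17: 351 = 20·17 + 11, so 3^39 ≡ 11.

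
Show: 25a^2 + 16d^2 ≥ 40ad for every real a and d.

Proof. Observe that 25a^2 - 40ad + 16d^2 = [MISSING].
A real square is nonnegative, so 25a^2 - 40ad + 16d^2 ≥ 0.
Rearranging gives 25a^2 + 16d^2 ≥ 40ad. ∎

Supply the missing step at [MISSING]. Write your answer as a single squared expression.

The leading and trailing coefficients are 5^2 and 4^2, and 40 = 2·5·4, so the trinomial is (5a - 4d)^2.
Hence 25a^2 - 40ad + 16d^2 ≥ 0.

(5a - 4d)^2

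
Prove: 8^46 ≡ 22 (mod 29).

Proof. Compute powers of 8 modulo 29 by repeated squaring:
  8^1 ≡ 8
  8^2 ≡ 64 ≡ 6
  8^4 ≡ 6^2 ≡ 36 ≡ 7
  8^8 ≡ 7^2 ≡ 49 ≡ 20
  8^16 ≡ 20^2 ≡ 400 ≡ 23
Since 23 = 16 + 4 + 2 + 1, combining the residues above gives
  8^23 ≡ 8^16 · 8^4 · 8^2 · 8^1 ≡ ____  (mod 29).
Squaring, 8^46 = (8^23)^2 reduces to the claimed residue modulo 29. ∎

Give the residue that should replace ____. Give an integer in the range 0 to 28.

14

8^16 · 8^4 · 8^2 · 8^1 ≡ 23 · 7 · 6 · 8 = 7728.
7728 mod 29 = 14, so 8^23 ≡ 14 (mod 29).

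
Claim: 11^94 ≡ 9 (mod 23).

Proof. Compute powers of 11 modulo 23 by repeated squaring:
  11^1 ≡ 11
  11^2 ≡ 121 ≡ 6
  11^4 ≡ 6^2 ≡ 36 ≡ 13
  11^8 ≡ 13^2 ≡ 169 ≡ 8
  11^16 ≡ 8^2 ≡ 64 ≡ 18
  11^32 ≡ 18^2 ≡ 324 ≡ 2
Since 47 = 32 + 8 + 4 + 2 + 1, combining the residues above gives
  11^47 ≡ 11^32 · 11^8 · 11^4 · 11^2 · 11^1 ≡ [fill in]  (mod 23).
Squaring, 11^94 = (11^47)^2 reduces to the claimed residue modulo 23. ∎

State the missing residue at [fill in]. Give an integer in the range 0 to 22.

11^32 · 11^8 · 11^4 · 11^2 · 11^1 ≡ 2 · 8 · 13 · 6 · 11 = 13728.
13728 mod 23 = 20, so 11^47 ≡ 20 (mod 23).

20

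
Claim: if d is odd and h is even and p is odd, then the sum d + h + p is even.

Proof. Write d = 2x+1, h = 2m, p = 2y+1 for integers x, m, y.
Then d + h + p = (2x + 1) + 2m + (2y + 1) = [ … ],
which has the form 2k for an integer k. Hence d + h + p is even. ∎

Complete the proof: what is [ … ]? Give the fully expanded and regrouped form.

2(m + x + y + 1)

Expanding: (2x + 1) + 2m + (2y + 1) = 2m + 2x + 2y + 2.
Every term is even; pulling out the factor of 2 gives 2(m + x + y + 1).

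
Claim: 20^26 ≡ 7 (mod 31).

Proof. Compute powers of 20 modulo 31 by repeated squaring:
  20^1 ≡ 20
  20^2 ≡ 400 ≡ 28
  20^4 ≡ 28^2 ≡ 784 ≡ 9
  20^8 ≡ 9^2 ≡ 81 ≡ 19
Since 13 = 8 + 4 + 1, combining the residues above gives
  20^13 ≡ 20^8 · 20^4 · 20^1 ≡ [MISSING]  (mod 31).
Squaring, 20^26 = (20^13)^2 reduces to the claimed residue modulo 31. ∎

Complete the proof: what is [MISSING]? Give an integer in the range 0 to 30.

20^8 · 20^4 · 20^1 ≡ 19 · 9 · 20 = 3420.
3420 mod 31 = 10, so 20^13 ≡ 10 (mod 31).

10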